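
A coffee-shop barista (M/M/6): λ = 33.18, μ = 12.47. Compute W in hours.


a = 2.6608; ρ = 0.4435; P₀ = 0.069320
Lq = P₀·a^c·ρ/(c!(1−ρ)²) = 0.04892
Wq = Lq/λ = 0.04892/33.18 = 0.001474 hr
W = Wq + 1/μ = 0.001474 + 0.08019 = 0.08167 hr

Final: 0.08167 hr


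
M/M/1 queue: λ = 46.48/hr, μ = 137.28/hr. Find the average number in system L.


ρ = λ/μ = 46.48/137.28 = 0.3386
L = ρ/(1−ρ) = 0.3386/(1 − 0.3386) = 0.3386/0.6614 = 0.5119

Final: 0.5119


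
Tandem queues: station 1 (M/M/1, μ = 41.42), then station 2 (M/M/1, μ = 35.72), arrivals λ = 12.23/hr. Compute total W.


Each node sees arrival rate λ = 12.23/hr (tandem ⇒ throughput preserved).
W₁ = 1/(μ₁−λ) = 1/(41.42−12.23) = 0.03426 hr
W₂ = 1/(μ₂−λ) = 1/(35.72−12.23) = 0.04257 hr
W_total = W₁ + W₂ = 0.03426 + 0.04257 = 0.07683 hr

Final: 0.07683 hr


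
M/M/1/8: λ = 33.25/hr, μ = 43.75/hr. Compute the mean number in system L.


ρ = 33.25/43.75 = 0.7600
L = ρ[1 − (K+1)ρ^K + Kρ^(K+1)] / [(1−ρ)(1−ρ^(K+1))]
Numerator: 0.7600·(1 − 9·0.111303 + 8·0.084591) = 0.512995
Denominator: (0.2400)·(0.915409) = 0.219698
L = 0.512995/0.219698 = 2.3350

Final: 2.3350


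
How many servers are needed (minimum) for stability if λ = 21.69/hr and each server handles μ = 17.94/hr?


Stability requires cμ > λ ⇔ c > λ/μ.
λ/μ = 21.69/17.94 = 1.2090
Minimum integer c = ⌊1.2090⌋ + 1 = 2
Check: 2·17.94 = 35.88 > 21.69, while 1·17.94 = 17.94 ≤ 21.69

Final: 2 servers


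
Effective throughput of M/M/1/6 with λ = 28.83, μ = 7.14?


ρ = 4.0378; P_K = (1−ρ)ρ^6/(1−ρ^7) = 0.752384
λ_eff = λ(1 − P_K) = 28.83·(1 − 0.752384) = 28.83·0.247616 = 7.1388 /hr

Final: 7.1388 /hr


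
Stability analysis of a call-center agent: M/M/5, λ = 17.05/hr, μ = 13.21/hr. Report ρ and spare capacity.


Total capacity cμ = 5·13.21 = 66.05/hr
ρ = λ/(cμ) = 17.05/66.05 = 0.2581
Stable ⇔ ρ < 1: YES
Spare capacity = cμ − λ = 66.05 − 17.05 = 49.00/hr

Final: ρ = 0.2581; stable; margin = 49.00/hr


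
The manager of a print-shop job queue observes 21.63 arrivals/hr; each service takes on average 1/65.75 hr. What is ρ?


ρ = λ/μ = 21.63/65.75 = 0.3290

Final: 0.3290


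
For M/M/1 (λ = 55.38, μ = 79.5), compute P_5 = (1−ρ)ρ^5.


ρ = 55.38/79.5 = 0.6966
P_n = (1−ρ)·ρ^n = (1 − 0.6966)·0.6966^5 = 0.3034·0.164032 = 0.049767

Final: 0.049767


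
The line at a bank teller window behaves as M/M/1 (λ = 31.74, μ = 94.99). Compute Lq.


ρ = 31.74/94.99 = 0.3341
Lq = ρ²/(1−ρ) = 0.1116/0.6659 = 0.1677

Final: 0.1677


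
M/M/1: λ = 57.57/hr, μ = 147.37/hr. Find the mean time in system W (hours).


W = 1/(μ−λ) = 1/(147.37 − 57.57) = 1/89.80 = 0.01114 hr

Final: 0.01114 hr


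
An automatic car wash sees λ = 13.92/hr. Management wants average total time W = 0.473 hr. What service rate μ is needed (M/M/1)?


W = 1/(μ−λ) ⇒ μ − λ = 1/W = 1/0.473 = 2.1142
μ = λ + 1/W = 13.92 + 2.1142 = 16.0342 per hr

Final: 16.0342 /hr


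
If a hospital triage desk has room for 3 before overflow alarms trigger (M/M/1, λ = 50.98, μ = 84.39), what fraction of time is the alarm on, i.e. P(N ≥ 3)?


ρ = 50.98/84.39 = 0.6041
P(N ≥ n) = ρ^n = 0.6041^3 = 0.220458

Final: 0.220458


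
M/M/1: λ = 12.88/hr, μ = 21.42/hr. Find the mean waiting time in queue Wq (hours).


ρ = 12.88/21.42 = 0.6013
Wq = ρ/(μ−λ) = 0.6013/(21.42 − 12.88) = 0.6013/8.54 = 0.07041 hr

Final: 0.07041 hr


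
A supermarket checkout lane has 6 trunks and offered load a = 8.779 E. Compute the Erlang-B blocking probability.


B(c,a) = (a^c/c!) / Σ_{k=0}^{c} a^k/k!
a^6/6! = 635.825290
Σ terms (k=0..6): 1.00000 + 8.77900 + 38.53542 + 112.76749 + 247.49644 + 434.55425 + 635.82529 = 1478.957882
B = 635.825290/1478.957882 = 0.429914

Final: 0.429914


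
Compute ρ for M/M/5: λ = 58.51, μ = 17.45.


ρ = λ/(cμ) = 58.51/(5·17.45) = 58.51/87.25 = 0.6706

Final: 0.6706


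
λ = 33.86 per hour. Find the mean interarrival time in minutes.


Mean interarrival time = 1/λ = 1/33.86 hour = 0.02953 hour
In minutes: 0.02953 × 60 = 1.7720 min

Final: 1.7720 min


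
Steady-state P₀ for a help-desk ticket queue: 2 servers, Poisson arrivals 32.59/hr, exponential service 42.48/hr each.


a = λ/μ = 32.59/42.48 = 0.7672; ρ = a/c = 0.3836
Σ_{k=0}^{1} a^k/k! (terms k=0..1) = 1.00000 + 0.76718 = 1.76718
Tail: a^2/(2!(1−ρ)) = 0.58857/(2·0.6164) = 0.47742
P₀ = 1/(1.76718 + 0.47742) = 1/2.24461 = 0.445513

Final: 0.445513


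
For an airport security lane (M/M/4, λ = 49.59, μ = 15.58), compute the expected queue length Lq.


a = λ/μ = 3.1829; ρ = a/4 = 0.7957
P₀ = 0.028122
Lq = P₀·a^c·ρ / (c!·(1−ρ)²) = 0.028122·102.63763·0.7957/(24·0.04173)
= 2.29357

Final: 2.29357


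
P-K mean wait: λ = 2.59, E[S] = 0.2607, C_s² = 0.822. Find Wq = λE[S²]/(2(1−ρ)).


ρ = λ·E[S] = 2.59·0.2607 = 0.6752
E[S²] = E[S]²(1+C_s²) = 0.2607²·(1+0.822) = 0.123831
Wq = λ·E[S²]/(2(1−ρ)) = 2.59·0.123831/(2·0.3248) = 0.49374 hr

Final: 0.49374 hr


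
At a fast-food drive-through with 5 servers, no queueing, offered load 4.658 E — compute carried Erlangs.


B(5,4.658) = 0.256507 (Erlang-B)
Carried load = a(1 − B) = 4.658·(1 − 0.256507) = 4.658·0.743493 = 3.4632 E

Final: 3.4632 Erlangs


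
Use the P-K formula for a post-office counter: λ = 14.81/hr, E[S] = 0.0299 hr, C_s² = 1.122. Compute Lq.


ρ = λ·E[S] = 14.81·0.0299 = 0.4428
Lq = ρ²(1+C_s²)/(2(1−ρ)) = 0.1961·(1+1.122)/(2·0.5572)
= 0.1961·2.1220/1.1144 = 0.37340

Final: 0.37340


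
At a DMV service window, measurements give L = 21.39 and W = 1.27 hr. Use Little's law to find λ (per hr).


λ = L/W = 21.39/1.27 = 16.8425 /hr

Final: 16.8425 /hr


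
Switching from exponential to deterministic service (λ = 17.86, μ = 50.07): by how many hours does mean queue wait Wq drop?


ρ = 17.86/50.07 = 0.3567
Wq(M/M/1) = ρ/(μ−λ) = 0.3567/32.21 = 0.01107 hr
Wq(M/D/1) = ρ/(2(μ−λ)) = 0.005537 hr
Savings = 0.01107 − 0.005537 = 0.005537 hr

Final: 0.005537 hr


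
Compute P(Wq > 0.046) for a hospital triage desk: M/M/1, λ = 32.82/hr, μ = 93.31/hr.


ρ = 32.82/93.31 = 0.3517
P(Wq > t) = ρ·e^{−(μ−λ)t} = 0.3517·e^{−2.7825}
= 0.3517·0.061881 = 0.021765

Final: 0.021765


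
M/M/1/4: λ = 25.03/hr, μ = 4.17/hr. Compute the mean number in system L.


ρ = 25.03/4.17 = 6.0024
L = ρ[1 − (K+1)ρ^K + Kρ^(K+1)] / [(1−ρ)(1−ρ^(K+1))]
Numerator: 6.0024·(1 − 5·1298.073185 + 4·7791.551995) = 148120.229411
Denominator: (-5.0024)·(-7790.551995) = 38971.442354
L = 148120.229411/38971.442354 = 3.8007

Final: 3.8007


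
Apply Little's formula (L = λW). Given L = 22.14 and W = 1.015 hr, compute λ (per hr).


λ = L/W = 22.14/1.015 = 21.8128 /hr

Final: 21.8128 /hr


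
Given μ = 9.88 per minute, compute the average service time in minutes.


Mean service time = 1/μ = 1/9.88 minute = 0.10121 minute
In minutes: 0.10121 × 1 = 0.1012 min

Final: 0.1012 min


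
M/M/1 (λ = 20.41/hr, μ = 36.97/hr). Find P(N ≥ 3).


ρ = 20.41/36.97 = 0.5521
P(N ≥ n) = ρ^n = 0.5521^3 = 0.168260

Final: 0.168260


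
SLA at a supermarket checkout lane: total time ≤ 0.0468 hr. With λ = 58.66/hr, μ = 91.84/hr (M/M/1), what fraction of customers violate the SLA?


W ~ Exponential(μ−λ) for M/M/1.
μ − λ = 91.84 − 58.66 = 33.1800
P(W > t) = e^{−(μ−λ)t} = e^{−1.5528} = 0.211649

Final: 0.211649


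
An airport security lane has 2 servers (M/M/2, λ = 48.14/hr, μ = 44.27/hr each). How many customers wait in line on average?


a = λ/μ = 1.0874; ρ = a/2 = 0.5437
P₀ = 0.295581
Lq = P₀·a^c·ρ / (c!·(1−ρ)²) = 0.295581·1.18248·0.5437/(2·0.20820)
= 0.45638

Final: 0.45638


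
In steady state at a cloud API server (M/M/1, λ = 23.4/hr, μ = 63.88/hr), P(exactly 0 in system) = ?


ρ = 23.4/63.88 = 0.3663
P_n = (1−ρ)·ρ^n = (1 − 0.3663)·0.3663^0 = 0.6337·1.000000 = 0.633688

Final: 0.633688


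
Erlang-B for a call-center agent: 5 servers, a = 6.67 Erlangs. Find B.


B(c,a) = (a^c/c!) / Σ_{k=0}^{c} a^k/k!
a^5/5! = 110.013992
Σ terms (k=0..5): 1.00000 + 6.67000 + 22.24445 + 49.45683 + 82.46926 + 110.01399 = 271.854528
B = 110.013992/271.854528 = 0.404680

Final: 0.404680


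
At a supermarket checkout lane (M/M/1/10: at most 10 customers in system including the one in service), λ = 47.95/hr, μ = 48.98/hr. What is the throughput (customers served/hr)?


ρ = 0.9790; P_K = (1−ρ)ρ^10/(1−ρ^11) = 0.081560
λ_eff = λ(1 − P_K) = 47.95·(1 − 0.081560) = 47.95·0.918440 = 44.0392 /hr

Final: 44.0392 /hr


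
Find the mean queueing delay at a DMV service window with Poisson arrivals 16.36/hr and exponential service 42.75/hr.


ρ = 16.36/42.75 = 0.3827
Wq = ρ/(μ−λ) = 0.3827/(42.75 − 16.36) = 0.3827/26.39 = 0.01450 hr

Final: 0.01450 hr


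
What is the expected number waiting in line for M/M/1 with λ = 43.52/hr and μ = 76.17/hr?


ρ = 43.52/76.17 = 0.5714
Lq = ρ²/(1−ρ) = 0.3264/0.4286 = 0.7616

Final: 0.7616


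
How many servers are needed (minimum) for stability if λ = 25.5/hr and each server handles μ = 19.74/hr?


Stability requires cμ > λ ⇔ c > λ/μ.
λ/μ = 25.5/19.74 = 1.2918
Minimum integer c = ⌊1.2918⌋ + 1 = 2
Check: 2·19.74 = 39.48 > 25.5, while 1·19.74 = 19.74 ≤ 25.5

Final: 2 servers


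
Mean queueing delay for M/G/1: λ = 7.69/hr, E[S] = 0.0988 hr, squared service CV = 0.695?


ρ = λ·E[S] = 7.69·0.0988 = 0.7598
E[S²] = E[S]²(1+C_s²) = 0.0988²·(1+0.695) = 0.016546
Wq = λ·E[S²]/(2(1−ρ)) = 7.69·0.016546/(2·0.2402) = 0.26482 hr

Final: 0.26482 hr


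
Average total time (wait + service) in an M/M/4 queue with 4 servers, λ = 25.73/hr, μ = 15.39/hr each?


a = 1.6719; ρ = 0.4180; P₀ = 0.184926
Lq = P₀·a^c·ρ/(c!(1−ρ)²) = 0.07427
Wq = Lq/λ = 0.07427/25.73 = 0.002887 hr
W = Wq + 1/μ = 0.002887 + 0.06498 = 0.06786 hr

Final: 0.06786 hr


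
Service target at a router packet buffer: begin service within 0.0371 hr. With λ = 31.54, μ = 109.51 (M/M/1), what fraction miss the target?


ρ = 31.54/109.51 = 0.2880
P(Wq > t) = ρ·e^{−(μ−λ)t} = 0.2880·e^{−2.8927}
= 0.2880·0.055427 = 0.015964

Final: 0.015964


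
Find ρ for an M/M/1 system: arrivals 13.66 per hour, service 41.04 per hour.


ρ = λ/μ = 13.66/41.04 = 0.3328

Final: 0.3328


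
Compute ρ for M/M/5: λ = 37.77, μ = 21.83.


ρ = λ/(cμ) = 37.77/(5·21.83) = 37.77/109.15 = 0.3460

Final: 0.3460


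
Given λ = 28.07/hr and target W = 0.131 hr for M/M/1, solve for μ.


W = 1/(μ−λ) ⇒ μ − λ = 1/W = 1/0.131 = 7.6336
μ = λ + 1/W = 28.07 + 7.6336 = 35.7036 per hr

Final: 35.7036 /hr


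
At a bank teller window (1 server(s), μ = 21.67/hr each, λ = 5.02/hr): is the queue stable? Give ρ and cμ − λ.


Total capacity cμ = 1·21.67 = 21.67/hr
ρ = λ/(cμ) = 5.02/21.67 = 0.2317
Stable ⇔ ρ < 1: YES
Spare capacity = cμ − λ = 21.67 − 5.02 = 16.65/hr

Final: ρ = 0.2317; stable; margin = 16.65/hr


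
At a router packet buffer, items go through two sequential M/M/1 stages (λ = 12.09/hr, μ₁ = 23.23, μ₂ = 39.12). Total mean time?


Each node sees arrival rate λ = 12.09/hr (tandem ⇒ throughput preserved).
W₁ = 1/(μ₁−λ) = 1/(23.23−12.09) = 0.08977 hr
W₂ = 1/(μ₂−λ) = 1/(39.12−12.09) = 0.03700 hr
W_total = W₁ + W₂ = 0.08977 + 0.03700 = 0.12676 hr

Final: 0.12676 hr


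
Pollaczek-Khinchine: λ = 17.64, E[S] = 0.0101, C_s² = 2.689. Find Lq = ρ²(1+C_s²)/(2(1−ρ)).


ρ = λ·E[S] = 17.64·0.0101 = 0.1782
Lq = ρ²(1+C_s²)/(2(1−ρ)) = 0.03174·(1+2.689)/(2·0.8218)
= 0.03174·3.6890/1.6437 = 0.07124

Final: 0.07124


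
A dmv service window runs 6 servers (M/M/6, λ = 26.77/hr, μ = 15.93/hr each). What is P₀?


a = λ/μ = 26.77/15.93 = 1.6805; ρ = a/c = 0.2801
Σ_{k=0}^{5} a^k/k! (terms k=0..5) = 1.00000 + 1.68048 + 1.41200 + 0.79095 + 0.33229 + 0.11168 = 5.32740
Tail: a^6/(6!(1−ρ)) = 22.52141/(720·0.7199) = 0.04345
P₀ = 1/(5.32740 + 0.04345) = 1/5.37085 = 0.186190

Final: 0.186190


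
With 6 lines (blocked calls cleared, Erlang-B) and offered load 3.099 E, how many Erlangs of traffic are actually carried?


B(6,3.099) = 0.057714 (Erlang-B)
Carried load = a(1 − B) = 3.099·(1 − 0.057714) = 3.099·0.942286 = 2.9201 E

Final: 2.9201 Erlangs


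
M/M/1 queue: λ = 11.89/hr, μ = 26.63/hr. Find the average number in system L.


ρ = λ/μ = 11.89/26.63 = 0.4465
L = ρ/(1−ρ) = 0.4465/(1 − 0.4465) = 0.4465/0.5535 = 0.8066

Final: 0.8066


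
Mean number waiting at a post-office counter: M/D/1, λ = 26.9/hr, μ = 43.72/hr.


ρ = 26.9/43.72 = 0.6153
M/D/1: Lq = ρ²/(2(1−ρ)) = 0.3786/(2·0.3847) = 0.49200

Final: 0.49200


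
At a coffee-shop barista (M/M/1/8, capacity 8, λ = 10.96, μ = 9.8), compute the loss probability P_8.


ρ = λ/μ = 10.96/9.8 = 1.1184
P_K = (1−ρ)ρ^K/(1−ρ^(K+1)) = (-0.1184·2.447236)/(1 − 2.736909)
= -0.289673/-1.736909 = 0.166775

Final: 0.166775


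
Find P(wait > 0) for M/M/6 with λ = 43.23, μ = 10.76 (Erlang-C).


a = λ/μ = 4.0177; ρ = a/6 = 0.6696
P₀ = 0.016352 (from M/M/c formula)
C(c,a) = [a^c/(c!(1−ρ))]·P₀ = [4205.69511/(720·0.3304)]·0.016352
= 17.67982·0.016352 = 0.289092

Final: 0.289092


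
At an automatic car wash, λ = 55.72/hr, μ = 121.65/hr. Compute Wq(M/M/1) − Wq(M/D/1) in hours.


ρ = 55.72/121.65 = 0.4580
Wq(M/M/1) = ρ/(μ−λ) = 0.4580/65.93 = 0.006947 hr
Wq(M/D/1) = ρ/(2(μ−λ)) = 0.003474 hr
Savings = 0.006947 − 0.003474 = 0.003474 hr

Final: 0.003474 hr


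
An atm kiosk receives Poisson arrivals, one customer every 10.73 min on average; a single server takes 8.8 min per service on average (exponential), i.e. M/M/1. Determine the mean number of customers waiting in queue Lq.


λ = 60/10.73 = 5.5918 /hr
μ = 60/8.8 = 6.8182 /hr
ρ = λ/μ = 5.5918/6.8182 = 0.8201
Lq = ρ²/(1−ρ) = 0.6726/0.1799 = 3.7395

Final: 3.7395


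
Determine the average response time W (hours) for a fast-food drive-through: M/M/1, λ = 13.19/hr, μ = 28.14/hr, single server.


W = 1/(μ−λ) = 1/(28.14 − 13.19) = 1/14.95 = 0.06689 hr

Final: 0.06689 hr


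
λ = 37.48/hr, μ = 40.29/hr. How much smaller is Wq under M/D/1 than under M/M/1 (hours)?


ρ = 37.48/40.29 = 0.9303
Wq(M/M/1) = ρ/(μ−λ) = 0.9303/2.81 = 0.33105 hr
Wq(M/D/1) = ρ/(2(μ−λ)) = 0.16553 hr
Savings = 0.33105 − 0.16553 = 0.16553 hr

Final: 0.16553 hr


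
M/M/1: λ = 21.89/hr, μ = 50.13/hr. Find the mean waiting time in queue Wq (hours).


ρ = 21.89/50.13 = 0.4367
Wq = ρ/(μ−λ) = 0.4367/(50.13 − 21.89) = 0.4367/28.24 = 0.01546 hr

Final: 0.01546 hr


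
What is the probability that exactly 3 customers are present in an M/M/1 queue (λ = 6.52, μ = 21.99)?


ρ = 6.52/21.99 = 0.2965
P_n = (1−ρ)·ρ^n = (1 − 0.2965)·0.2965^3 = 0.7035·0.026066 = 0.018337

Final: 0.018337


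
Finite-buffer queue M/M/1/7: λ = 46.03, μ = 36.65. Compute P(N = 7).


ρ = λ/μ = 46.03/36.65 = 1.2559
P_K = (1−ρ)ρ^K/(1−ρ^(K+1)) = (-0.2559·4.929115)/(1 − 6.190646)
= -1.261531/-5.190646 = 0.243039

Final: 0.243039


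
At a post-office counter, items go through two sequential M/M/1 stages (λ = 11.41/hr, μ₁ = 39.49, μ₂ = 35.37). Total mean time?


Each node sees arrival rate λ = 11.41/hr (tandem ⇒ throughput preserved).
W₁ = 1/(μ₁−λ) = 1/(39.49−11.41) = 0.03561 hr
W₂ = 1/(μ₂−λ) = 1/(35.37−11.41) = 0.04174 hr
W_total = W₁ + W₂ = 0.03561 + 0.04174 = 0.07735 hr

Final: 0.07735 hr


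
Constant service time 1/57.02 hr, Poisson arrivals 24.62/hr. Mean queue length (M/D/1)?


ρ = 24.62/57.02 = 0.4318
M/D/1: Lq = ρ²/(2(1−ρ)) = 0.1864/(2·0.5682) = 0.16405

Final: 0.16405


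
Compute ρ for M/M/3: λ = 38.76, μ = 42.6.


ρ = λ/(cμ) = 38.76/(3·42.6) = 38.76/127.80 = 0.3033

Final: 0.3033


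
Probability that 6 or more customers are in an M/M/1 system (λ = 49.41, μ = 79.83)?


ρ = 49.41/79.83 = 0.6189
P(N ≥ n) = ρ^n = 0.6189^6 = 0.056220

Final: 0.056220


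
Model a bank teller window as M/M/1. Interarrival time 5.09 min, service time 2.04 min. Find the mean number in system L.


λ = 60/5.09 = 11.7878 /hr
μ = 60/2.04 = 29.4118 /hr
ρ = λ/μ = 11.7878/29.4118 = 0.4008
L = ρ/(1−ρ) = 0.4008/0.5992 = 0.6689

Final: 0.6689


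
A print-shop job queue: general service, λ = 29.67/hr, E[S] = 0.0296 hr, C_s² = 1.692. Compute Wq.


ρ = λ·E[S] = 29.67·0.0296 = 0.8782
E[S²] = E[S]²(1+C_s²) = 0.0296²·(1+1.692) = 0.002359
Wq = λ·E[S²]/(2(1−ρ)) = 29.67·0.002359/(2·0.1218) = 0.28735 hr

Final: 0.28735 hr


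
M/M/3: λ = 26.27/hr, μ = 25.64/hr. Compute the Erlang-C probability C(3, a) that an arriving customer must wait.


a = λ/μ = 1.0246; ρ = a/3 = 0.3415
P₀ = 0.354400 (from M/M/c formula)
C(c,a) = [a^c/(c!(1−ρ))]·P₀ = [1.07554/(6·0.6585)]·0.354400
= 0.27223·0.354400 = 0.096478

Final: 0.096478


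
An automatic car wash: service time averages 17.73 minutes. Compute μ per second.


μ = 1/(service time) in consistent units.
1 second = 0.0166667 min, so μ = 0.0166667/17.73 = 0.0009400 per second

Final: 0.0009400 /sec


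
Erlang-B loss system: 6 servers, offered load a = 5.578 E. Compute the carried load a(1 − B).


B(6,5.578) = 0.234721 (Erlang-B)
Carried load = a(1 − B) = 5.578·(1 − 0.234721) = 5.578·0.765279 = 4.2687 E

Final: 4.2687 Erlangs


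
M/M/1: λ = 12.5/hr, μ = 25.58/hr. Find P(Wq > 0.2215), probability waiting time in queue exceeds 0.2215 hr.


ρ = 12.5/25.58 = 0.4887
P(Wq > t) = ρ·e^{−(μ−λ)t} = 0.4887·e^{−2.8972}
= 0.4887·0.055176 = 0.026963

Final: 0.026963


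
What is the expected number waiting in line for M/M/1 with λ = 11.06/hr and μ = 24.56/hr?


ρ = 11.06/24.56 = 0.4503
Lq = ρ²/(1−ρ) = 0.2028/0.5497 = 0.3689

Final: 0.3689


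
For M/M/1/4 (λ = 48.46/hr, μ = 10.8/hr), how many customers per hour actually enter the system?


ρ = 4.4870; P_K = (1−ρ)ρ^4/(1−ρ^5) = 0.777563
λ_eff = λ(1 − P_K) = 48.46·(1 − 0.777563) = 48.46·0.222437 = 10.7793 /hr

Final: 10.7793 /hr


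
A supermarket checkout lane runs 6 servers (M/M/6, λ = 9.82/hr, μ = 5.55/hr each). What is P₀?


a = λ/μ = 9.82/5.55 = 1.7694; ρ = a/c = 0.2949
Σ_{k=0}^{5} a^k/k! (terms k=0..5) = 1.00000 + 1.76937 + 1.56533 + 0.92322 + 0.40838 + 0.14451 = 5.81081
Tail: a^6/(6!(1−ρ)) = 30.68393/(720·0.7051) = 0.06044
P₀ = 1/(5.81081 + 0.06044) = 1/5.87125 = 0.170321

Final: 0.170321


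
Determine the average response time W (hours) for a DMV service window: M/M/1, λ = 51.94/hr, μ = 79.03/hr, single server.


W = 1/(μ−λ) = 1/(79.03 − 51.94) = 1/27.09 = 0.03691 hr

Final: 0.03691 hr


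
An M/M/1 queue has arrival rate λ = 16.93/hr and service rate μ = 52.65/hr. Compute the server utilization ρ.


ρ = λ/μ = 16.93/52.65 = 0.3216

Final: 0.3216


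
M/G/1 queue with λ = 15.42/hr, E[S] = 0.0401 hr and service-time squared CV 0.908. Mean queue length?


ρ = λ·E[S] = 15.42·0.0401 = 0.6183
Lq = ρ²(1+C_s²)/(2(1−ρ)) = 0.3823·(1+0.908)/(2·0.3817)
= 0.3823·1.9080/0.7633 = 0.95572

Final: 0.95572


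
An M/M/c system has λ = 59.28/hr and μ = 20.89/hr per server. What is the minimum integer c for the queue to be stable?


Stability requires cμ > λ ⇔ c > λ/μ.
λ/μ = 59.28/20.89 = 2.8377
Minimum integer c = ⌊2.8377⌋ + 1 = 3
Check: 3·20.89 = 62.67 > 59.28, while 2·20.89 = 41.78 ≤ 59.28

Final: 3 servers


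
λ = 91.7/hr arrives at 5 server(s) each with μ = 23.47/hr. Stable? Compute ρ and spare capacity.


Total capacity cμ = 5·23.47 = 117.35/hr
ρ = λ/(cμ) = 91.7/117.35 = 0.7814
Stable ⇔ ρ < 1: YES
Spare capacity = cμ − λ = 117.35 − 91.7 = 25.65/hr

Final: ρ = 0.7814; stable; margin = 25.65/hr


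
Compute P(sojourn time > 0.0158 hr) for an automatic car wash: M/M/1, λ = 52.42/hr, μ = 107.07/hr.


W ~ Exponential(μ−λ) for M/M/1.
μ − λ = 107.07 − 52.42 = 54.6500
P(W > t) = e^{−(μ−λ)t} = e^{−0.8635} = 0.421696

Final: 0.421696


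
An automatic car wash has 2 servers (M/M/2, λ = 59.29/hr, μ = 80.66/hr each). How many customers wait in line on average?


a = λ/μ = 0.7351; ρ = a/2 = 0.3675
P₀ = 0.462490
Lq = P₀·a^c·ρ / (c!·(1−ρ)²) = 0.462490·0.54031·0.3675/(2·0.40002)
= 0.11480

Final: 0.11480


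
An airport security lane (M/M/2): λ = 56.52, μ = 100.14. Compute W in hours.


a = 0.5644; ρ = 0.2822; P₀ = 0.559813
Lq = P₀·a^c·ρ/(c!(1−ρ)²) = 0.04884
Wq = Lq/λ = 0.04884/56.52 = 0.0008641 hr
W = Wq + 1/μ = 0.0008641 + 0.009986 = 0.01085 hr

Final: 0.01085 hr


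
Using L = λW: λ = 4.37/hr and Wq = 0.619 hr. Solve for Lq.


Lq = λWq = 4.37·0.619 = 2.7050

Final: 2.7050


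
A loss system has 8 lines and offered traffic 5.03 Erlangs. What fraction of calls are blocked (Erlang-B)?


B(c,a) = (a^c/c!) / Σ_{k=0}^{c} a^k/k!
a^8/8! = 10.163033
Σ terms (k=0..8): 1.00000 + 5.03000 + 12.65045 + 21.21059 + 26.67231 + 26.83235 + 22.49445 + 16.16387 + 10.16303 = 142.217056
B = 10.163033/142.217056 = 0.071461

Final: 0.071461


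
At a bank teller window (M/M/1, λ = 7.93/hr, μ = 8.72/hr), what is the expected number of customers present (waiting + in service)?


ρ = λ/μ = 7.93/8.72 = 0.9094
L = ρ/(1−ρ) = 0.9094/(1 − 0.9094) = 0.9094/0.09060 = 10.0380

Final: 10.0380


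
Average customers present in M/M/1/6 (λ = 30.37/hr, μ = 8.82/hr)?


ρ = 30.37/8.82 = 3.4433
L = ρ[1 − (K+1)ρ^K + Kρ^(K+1)] / [(1−ρ)(1−ρ^(K+1))]
Numerator: 3.4433·(1 − 7·1666.699253 + 6·5738.963300) = 78396.901179
Denominator: (-2.4433)·(-5737.963300) = 14019.626884
L = 78396.901179/14019.626884 = 5.5919

Final: 5.5919


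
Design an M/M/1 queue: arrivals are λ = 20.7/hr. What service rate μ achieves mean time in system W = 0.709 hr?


W = 1/(μ−λ) ⇒ μ − λ = 1/W = 1/0.709 = 1.4104
μ = λ + 1/W = 20.7 + 1.4104 = 22.1104 per hr

Final: 22.1104 /hr


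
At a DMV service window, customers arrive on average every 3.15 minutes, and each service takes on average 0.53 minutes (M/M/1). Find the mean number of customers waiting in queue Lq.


λ = 60/3.15 = 19.0476 /hr
μ = 60/0.53 = 113.2075 /hr
ρ = λ/μ = 19.0476/113.2075 = 0.1683
Lq = ρ²/(1−ρ) = 0.02831/0.8317 = 0.03404

Final: 0.03404


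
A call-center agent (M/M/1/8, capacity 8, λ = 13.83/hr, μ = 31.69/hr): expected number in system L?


ρ = 13.83/31.69 = 0.4364
L = ρ[1 − (K+1)ρ^K + Kρ^(K+1)] / [(1−ρ)(1−ρ^(K+1))]
Numerator: 0.4364·(1 − 9·0.001316 + 8·0.0005742) = 0.433252
Denominator: (0.5636)·(0.999426) = 0.563261
L = 0.433252/0.563261 = 0.7692

Final: 0.7692


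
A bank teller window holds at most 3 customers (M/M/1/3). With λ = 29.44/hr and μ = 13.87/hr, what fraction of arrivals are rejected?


ρ = λ/μ = 29.44/13.87 = 2.1226
P_K = (1−ρ)ρ^K/(1−ρ^(K+1)) = (-1.1226·9.562777)/(1 − 20.297632)
= -10.734855/-19.297632 = 0.556278

Final: 0.556278


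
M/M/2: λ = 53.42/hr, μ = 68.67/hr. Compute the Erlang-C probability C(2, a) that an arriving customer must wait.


a = λ/μ = 0.7779; ρ = a/2 = 0.3890
P₀ = 0.439925 (from M/M/c formula)
C(c,a) = [a^c/(c!(1−ρ))]·P₀ = [0.60516/(2·0.6110)]·0.439925
= 0.49519·0.439925 = 0.217848

Final: 0.217848


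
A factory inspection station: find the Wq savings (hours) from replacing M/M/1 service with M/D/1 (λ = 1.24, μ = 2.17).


ρ = 1.24/2.17 = 0.5714
Wq(M/M/1) = ρ/(μ−λ) = 0.5714/0.9300 = 0.61444 hr
Wq(M/D/1) = ρ/(2(μ−λ)) = 0.30722 hr
Savings = 0.61444 − 0.30722 = 0.30722 hr

Final: 0.30722 hr


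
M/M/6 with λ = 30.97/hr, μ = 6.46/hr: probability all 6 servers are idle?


a = λ/μ = 30.97/6.46 = 4.7941; ρ = a/c = 0.7990
Σ_{k=0}^{5} a^k/k! (terms k=0..5) = 1.00000 + 4.79412 + 11.49178 + 18.36432 + 22.01018 + 21.10387 = 78.76427
Tail: a^6/(6!(1−ρ)) = 12140.93473/(720·0.2010) = 83.90077
P₀ = 1/(78.76427 + 83.90077) = 1/162.66504 = 0.006148

Final: 0.006148


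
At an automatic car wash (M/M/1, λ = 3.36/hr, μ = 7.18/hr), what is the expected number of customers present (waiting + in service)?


ρ = λ/μ = 3.36/7.18 = 0.4680
L = ρ/(1−ρ) = 0.4680/(1 − 0.4680) = 0.4680/0.5320 = 0.8796

Final: 0.8796


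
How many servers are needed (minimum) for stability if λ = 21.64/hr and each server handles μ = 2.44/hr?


Stability requires cμ > λ ⇔ c > λ/μ.
λ/μ = 21.64/2.44 = 8.8689
Minimum integer c = ⌊8.8689⌋ + 1 = 9
Check: 9·2.44 = 21.96 > 21.64, while 8·2.44 = 19.52 ≤ 21.64

Final: 9 servers


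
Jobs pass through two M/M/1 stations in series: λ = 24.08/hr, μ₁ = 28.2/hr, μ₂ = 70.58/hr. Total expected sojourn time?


Each node sees arrival rate λ = 24.08/hr (tandem ⇒ throughput preserved).
W₁ = 1/(μ₁−λ) = 1/(28.2−24.08) = 0.24272 hr
W₂ = 1/(μ₂−λ) = 1/(70.58−24.08) = 0.02151 hr
W_total = W₁ + W₂ = 0.24272 + 0.02151 = 0.26422 hr

Final: 0.26422 hr


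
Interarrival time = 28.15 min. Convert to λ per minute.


λ = 1/(interarrival time) in consistent units.
1 minute = 1 min, so λ = 1/28.15 = 0.03552 per minute

Final: 0.03552 /min


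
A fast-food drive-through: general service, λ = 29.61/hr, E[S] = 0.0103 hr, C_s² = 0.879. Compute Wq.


ρ = λ·E[S] = 29.61·0.0103 = 0.3050
E[S²] = E[S]²(1+C_s²) = 0.0103²·(1+0.879) = 0.0001993
Wq = λ·E[S²]/(2(1−ρ)) = 29.61·0.0001993/(2·0.6950) = 0.004246 hr

Final: 0.004246 hr


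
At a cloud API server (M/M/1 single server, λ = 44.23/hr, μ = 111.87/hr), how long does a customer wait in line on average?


ρ = 44.23/111.87 = 0.3954
Wq = ρ/(μ−λ) = 0.3954/(111.87 − 44.23) = 0.3954/67.64 = 0.005845 hr

Final: 0.005845 hr


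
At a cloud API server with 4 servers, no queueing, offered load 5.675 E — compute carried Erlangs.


B(4,5.675) = 0.448048 (Erlang-B)
Carried load = a(1 − B) = 5.675·(1 − 0.448048) = 5.675·0.551952 = 3.1323 E

Final: 3.1323 Erlangs


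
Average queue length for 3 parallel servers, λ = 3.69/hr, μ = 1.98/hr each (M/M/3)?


a = λ/μ = 1.8636; ρ = a/3 = 0.6212
P₀ = 0.134261
Lq = P₀·a^c·ρ / (c!·(1−ρ)²) = 0.134261·6.47267·0.6212/(6·0.14348)
= 0.62709

Final: 0.62709


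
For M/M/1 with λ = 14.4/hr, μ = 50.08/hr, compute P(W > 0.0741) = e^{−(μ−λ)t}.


W ~ Exponential(μ−λ) for M/M/1.
μ − λ = 50.08 − 14.4 = 35.6800
P(W > t) = e^{−(μ−λ)t} = e^{−2.6439} = 0.071084

Final: 0.071084


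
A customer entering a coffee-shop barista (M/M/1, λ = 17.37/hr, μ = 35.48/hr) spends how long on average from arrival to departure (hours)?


W = 1/(μ−λ) = 1/(35.48 − 17.37) = 1/18.11 = 0.05522 hr

Final: 0.05522 hr


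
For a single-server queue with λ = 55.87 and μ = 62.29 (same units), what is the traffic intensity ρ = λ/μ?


ρ = λ/μ = 55.87/62.29 = 0.8969

Final: 0.8969


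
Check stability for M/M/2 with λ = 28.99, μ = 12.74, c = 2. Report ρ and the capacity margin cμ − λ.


Total capacity cμ = 2·12.74 = 25.48/hr
ρ = λ/(cμ) = 28.99/25.48 = 1.1378
Stable ⇔ ρ < 1: NO
Spare capacity = cμ − λ = 25.48 − 28.99 = -3.51/hr

Final: ρ = 1.1378; unstable; margin = -3.51/hr


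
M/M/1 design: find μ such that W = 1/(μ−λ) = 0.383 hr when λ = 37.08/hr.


W = 1/(μ−λ) ⇒ μ − λ = 1/W = 1/0.383 = 2.6110
μ = λ + 1/W = 37.08 + 2.6110 = 39.6910 per hr

Final: 39.6910 /hr


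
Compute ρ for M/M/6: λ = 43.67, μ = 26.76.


ρ = λ/(cμ) = 43.67/(6·26.76) = 43.67/160.56 = 0.2720

Final: 0.2720


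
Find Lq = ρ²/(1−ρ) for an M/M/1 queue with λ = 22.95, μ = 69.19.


ρ = 22.95/69.19 = 0.3317
Lq = ρ²/(1−ρ) = 0.1100/0.6683 = 0.1646

Final: 0.1646


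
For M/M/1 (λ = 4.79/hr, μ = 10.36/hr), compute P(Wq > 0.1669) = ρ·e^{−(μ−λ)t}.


ρ = 4.79/10.36 = 0.4624
P(Wq > t) = ρ·e^{−(μ−λ)t} = 0.4624·e^{−0.9296}
= 0.4624·0.394699 = 0.182491

Final: 0.182491


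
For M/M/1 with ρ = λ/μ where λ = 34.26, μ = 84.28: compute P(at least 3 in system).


ρ = 34.26/84.28 = 0.4065
P(N ≥ n) = ρ^n = 0.4065^3 = 0.067172

Final: 0.067172


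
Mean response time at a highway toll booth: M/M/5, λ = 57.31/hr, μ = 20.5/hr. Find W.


a = 2.7956; ρ = 0.5591; P₀ = 0.058420
Lq = P₀·a^c·ρ/(c!(1−ρ)²) = 0.23913
Wq = Lq/λ = 0.23913/57.31 = 0.004173 hr
W = Wq + 1/μ = 0.004173 + 0.04878 = 0.05295 hr

Final: 0.05295 hr


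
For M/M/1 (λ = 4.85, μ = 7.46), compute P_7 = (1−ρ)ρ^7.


ρ = 4.85/7.46 = 0.6501
P_n = (1−ρ)·ρ^n = (1 − 0.6501)·0.6501^7 = 0.3499·0.049093 = 0.017176

Final: 0.017176


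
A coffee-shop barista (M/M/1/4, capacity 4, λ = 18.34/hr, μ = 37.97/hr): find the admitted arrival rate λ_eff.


ρ = 0.4830; P_K = (1−ρ)ρ^4/(1−ρ^5) = 0.028899
λ_eff = λ(1 − P_K) = 18.34·(1 − 0.028899) = 18.34·0.971101 = 17.8100 /hr

Final: 17.8100 /hr


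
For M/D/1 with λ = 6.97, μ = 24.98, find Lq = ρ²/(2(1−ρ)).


ρ = 6.97/24.98 = 0.2790
M/D/1: Lq = ρ²/(2(1−ρ)) = 0.07785/(2·0.7210) = 0.05399

Final: 0.05399


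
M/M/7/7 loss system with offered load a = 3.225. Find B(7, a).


B(c,a) = (a^c/c!) / Σ_{k=0}^{c} a^k/k!
a^7/7! = 0.719909
Σ terms (k=0..7): 1.00000 + 3.22500 + 5.20031 + 5.59034 + 4.50721 + 2.90715 + 1.56259 + 0.71991 = 24.712508
B = 0.719909/24.712508 = 0.029131

Final: 0.029131


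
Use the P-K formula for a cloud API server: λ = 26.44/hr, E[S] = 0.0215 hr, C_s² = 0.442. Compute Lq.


ρ = λ·E[S] = 26.44·0.0215 = 0.5685
Lq = ρ²(1+C_s²)/(2(1−ρ)) = 0.3231·(1+0.442)/(2·0.4315)
= 0.3231·1.4420/0.8631 = 0.53990

Final: 0.53990


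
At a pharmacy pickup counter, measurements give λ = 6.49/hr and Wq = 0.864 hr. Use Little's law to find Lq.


Lq = λWq = 6.49·0.864 = 5.6074

Final: 5.6074


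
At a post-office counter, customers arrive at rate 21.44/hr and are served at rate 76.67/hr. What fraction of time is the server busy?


ρ = λ/μ = 21.44/76.67 = 0.2796

Final: 0.2796


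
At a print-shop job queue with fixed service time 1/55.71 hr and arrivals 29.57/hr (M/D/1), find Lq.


ρ = 29.57/55.71 = 0.5308
M/D/1: Lq = ρ²/(2(1−ρ)) = 0.2817/(2·0.4692) = 0.30022

Final: 0.30022


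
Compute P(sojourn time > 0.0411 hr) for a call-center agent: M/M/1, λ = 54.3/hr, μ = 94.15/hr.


W ~ Exponential(μ−λ) for M/M/1.
μ − λ = 94.15 − 54.3 = 39.8500
P(W > t) = e^{−(μ−λ)t} = e^{−1.6378} = 0.194400

Final: 0.194400


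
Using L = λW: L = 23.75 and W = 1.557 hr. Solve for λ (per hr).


λ = L/W = 23.75/1.557 = 15.2537 /hr

Final: 15.2537 /hr


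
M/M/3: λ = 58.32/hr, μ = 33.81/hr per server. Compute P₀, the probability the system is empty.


a = λ/μ = 58.32/33.81 = 1.7249; ρ = a/c = 0.5750
Σ_{k=0}^{2} a^k/k! (terms k=0..2) = 1.00000 + 1.72493 + 1.48770 = 4.21263
Tail: a^3/(3!(1−ρ)) = 5.13236/(6·0.4250) = 2.01258
P₀ = 1/(4.21263 + 2.01258) = 1/6.22522 = 0.160637

Final: 0.160637


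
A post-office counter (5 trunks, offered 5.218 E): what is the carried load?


B(5,5.218) = 0.302299 (Erlang-B)
Carried load = a(1 − B) = 5.218·(1 − 0.302299) = 5.218·0.697701 = 3.6406 E

Final: 3.6406 Erlangs


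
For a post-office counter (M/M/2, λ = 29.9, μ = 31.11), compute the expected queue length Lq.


a = λ/μ = 0.9611; ρ = a/2 = 0.4806
P₀ = 0.350847
Lq = P₀·a^c·ρ / (c!·(1−ρ)²) = 0.350847·0.92372·0.4806/(2·0.26983)
= 0.28859

Final: 0.28859


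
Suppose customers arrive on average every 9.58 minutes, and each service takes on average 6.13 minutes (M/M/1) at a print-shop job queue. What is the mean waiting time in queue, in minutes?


λ = 60/9.58 = 6.2630 /hr
μ = 60/6.13 = 9.7879 /hr
ρ = λ/μ = 6.2630/9.7879 = 0.6399
Wq = ρ/(μ−λ) = 0.6399/(9.7879−6.2630) = 0.18153 hr
In minutes: 0.18153·60 = 10.892 min

Final: 10.892 min


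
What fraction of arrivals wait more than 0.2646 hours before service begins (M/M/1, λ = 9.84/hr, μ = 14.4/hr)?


ρ = 9.84/14.4 = 0.6833
P(Wq > t) = ρ·e^{−(μ−λ)t} = 0.6833·e^{−1.2066}
= 0.6833·0.299220 = 0.204467

Final: 0.204467


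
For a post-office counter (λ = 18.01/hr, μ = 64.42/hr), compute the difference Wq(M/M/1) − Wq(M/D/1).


ρ = 18.01/64.42 = 0.2796
Wq(M/M/1) = ρ/(μ−λ) = 0.2796/46.41 = 0.006024 hr
Wq(M/D/1) = ρ/(2(μ−λ)) = 0.003012 hr
Savings = 0.006024 − 0.003012 = 0.003012 hr

Final: 0.003012 hr


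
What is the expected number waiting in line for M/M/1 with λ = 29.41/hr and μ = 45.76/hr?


ρ = 29.41/45.76 = 0.6427
Lq = ρ²/(1−ρ) = 0.4131/0.3573 = 1.1561

Final: 1.1561


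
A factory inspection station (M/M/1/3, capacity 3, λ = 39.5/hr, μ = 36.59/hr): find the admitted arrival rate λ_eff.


ρ = 1.0795; P_K = (1−ρ)ρ^3/(1−ρ^4) = 0.279385
λ_eff = λ(1 − P_K) = 39.5·(1 − 0.279385) = 39.5·0.720615 = 28.4643 /hr

Final: 28.4643 /hr


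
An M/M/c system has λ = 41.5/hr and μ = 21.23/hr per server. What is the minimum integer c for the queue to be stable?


Stability requires cμ > λ ⇔ c > λ/μ.
λ/μ = 41.5/21.23 = 1.9548
Minimum integer c = ⌊1.9548⌋ + 1 = 2
Check: 2·21.23 = 42.46 > 41.5, while 1·21.23 = 21.23 ≤ 41.5

Final: 2 servers


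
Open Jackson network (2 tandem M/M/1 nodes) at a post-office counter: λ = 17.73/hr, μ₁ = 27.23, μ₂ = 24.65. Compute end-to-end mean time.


Each node sees arrival rate λ = 17.73/hr (tandem ⇒ throughput preserved).
W₁ = 1/(μ₁−λ) = 1/(27.23−17.73) = 0.10526 hr
W₂ = 1/(μ₂−λ) = 1/(24.65−17.73) = 0.14451 hr
W_total = W₁ + W₂ = 0.10526 + 0.14451 = 0.24977 hr

Final: 0.24977 hr


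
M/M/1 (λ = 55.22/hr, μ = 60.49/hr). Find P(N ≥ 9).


ρ = 55.22/60.49 = 0.9129
P(N ≥ n) = ρ^n = 0.9129^9 = 0.440266

Final: 0.440266


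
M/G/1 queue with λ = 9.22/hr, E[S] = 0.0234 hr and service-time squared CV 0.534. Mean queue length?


ρ = λ·E[S] = 9.22·0.0234 = 0.2157
Lq = ρ²(1+C_s²)/(2(1−ρ)) = 0.04655·(1+0.534)/(2·0.7843)
= 0.04655·1.5340/1.5685 = 0.04552

Final: 0.04552


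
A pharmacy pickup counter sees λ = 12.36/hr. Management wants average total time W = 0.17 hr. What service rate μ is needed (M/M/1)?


W = 1/(μ−λ) ⇒ μ − λ = 1/W = 1/0.17 = 5.8824
μ = λ + 1/W = 12.36 + 5.8824 = 18.2424 per hr

Final: 18.2424 /hr


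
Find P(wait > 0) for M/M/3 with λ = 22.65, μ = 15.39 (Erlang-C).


a = λ/μ = 1.4717; ρ = a/3 = 0.4906
P₀ = 0.217501 (from M/M/c formula)
C(c,a) = [a^c/(c!(1−ρ))]·P₀ = [3.18778/(6·0.5094)]·0.217501
= 1.04294·0.217501 = 0.226841

Final: 0.226841


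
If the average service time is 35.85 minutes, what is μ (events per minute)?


μ = 1/(service time) in consistent units.
1 minute = 1 min, so μ = 1/35.85 = 0.02789 per minute

Final: 0.02789 /min


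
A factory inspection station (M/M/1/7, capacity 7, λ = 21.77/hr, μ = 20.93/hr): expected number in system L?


ρ = 21.77/20.93 = 1.0401
L = ρ[1 − (K+1)ρ^K + Kρ^(K+1)] / [(1−ρ)(1−ρ^(K+1))]
Numerator: 1.0401·(1 − 8·1.317117 + 7·1.369978) = 0.055033
Denominator: (-0.04013)·(-0.369978) = 0.014849
L = 0.055033/0.014849 = 3.7062

Final: 3.7062


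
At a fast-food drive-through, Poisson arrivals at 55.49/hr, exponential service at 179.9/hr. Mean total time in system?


W = 1/(μ−λ) = 1/(179.9 − 55.49) = 1/124.41 = 0.008038 hr

Final: 0.008038 hr


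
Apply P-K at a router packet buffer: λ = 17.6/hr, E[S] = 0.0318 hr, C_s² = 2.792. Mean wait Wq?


ρ = λ·E[S] = 17.6·0.0318 = 0.5597
E[S²] = E[S]²(1+C_s²) = 0.0318²·(1+2.792) = 0.003835
Wq = λ·E[S²]/(2(1−ρ)) = 17.6·0.003835/(2·0.4403) = 0.07664 hr

Final: 0.07664 hr


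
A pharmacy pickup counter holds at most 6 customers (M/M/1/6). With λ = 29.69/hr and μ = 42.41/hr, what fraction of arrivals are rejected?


ρ = λ/μ = 29.69/42.41 = 0.7001
P_K = (1−ρ)ρ^K/(1−ρ^(K+1)) = (0.2999·0.117720)/(1 − 0.082413)
= 0.035308/0.917587 = 0.038479

Final: 0.038479


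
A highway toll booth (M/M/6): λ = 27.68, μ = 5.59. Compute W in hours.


a = 4.9517; ρ = 0.8253; P₀ = 0.004867
Lq = P₀·a^c·ρ/(c!(1−ρ)²) = 2.69367
Wq = Lq/λ = 2.69367/27.68 = 0.09731 hr
W = Wq + 1/μ = 0.09731 + 0.17889 = 0.27621 hr

Final: 0.27621 hr


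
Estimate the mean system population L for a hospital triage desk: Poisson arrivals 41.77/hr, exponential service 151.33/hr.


ρ = λ/μ = 41.77/151.33 = 0.2760
L = ρ/(1−ρ) = 0.2760/(1 − 0.2760) = 0.2760/0.7240 = 0.3813

Final: 0.3813


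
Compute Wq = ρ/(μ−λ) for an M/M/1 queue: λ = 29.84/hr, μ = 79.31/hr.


ρ = 29.84/79.31 = 0.3762
Wq = ρ/(μ−λ) = 0.3762/(79.31 − 29.84) = 0.3762/49.47 = 0.007606 hr

Final: 0.007606 hr


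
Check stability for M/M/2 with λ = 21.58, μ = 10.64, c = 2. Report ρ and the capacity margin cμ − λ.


Total capacity cμ = 2·10.64 = 21.28/hr
ρ = λ/(cμ) = 21.58/21.28 = 1.0141
Stable ⇔ ρ < 1: NO
Spare capacity = cμ − λ = 21.28 − 21.58 = -0.30/hr

Final: ρ = 1.0141; unstable; margin = -0.30/hr


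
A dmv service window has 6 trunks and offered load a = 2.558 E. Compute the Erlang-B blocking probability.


B(c,a) = (a^c/c!) / Σ_{k=0}^{c} a^k/k!
a^6/6! = 0.389109
Σ terms (k=0..6): 1.00000 + 2.55800 + 3.27168 + 2.78965 + 1.78398 + 0.91269 + 0.38911 = 12.705115
B = 0.389109/12.705115 = 0.030626

Final: 0.030626


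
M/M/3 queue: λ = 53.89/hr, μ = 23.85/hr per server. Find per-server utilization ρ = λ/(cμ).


ρ = λ/(cμ) = 53.89/(3·23.85) = 53.89/71.55 = 0.7532

Final: 0.7532


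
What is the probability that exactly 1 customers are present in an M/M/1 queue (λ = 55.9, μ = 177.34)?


ρ = 55.9/177.34 = 0.3152
P_n = (1−ρ)·ρ^n = (1 − 0.3152)·0.3152^1 = 0.6848·0.315214 = 0.215854

Final: 0.215854


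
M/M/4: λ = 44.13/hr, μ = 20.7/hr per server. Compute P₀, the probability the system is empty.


a = λ/μ = 44.13/20.7 = 2.1319; ρ = a/c = 0.5330
Σ_{k=0}^{3} a^k/k! (terms k=0..3) = 1.00000 + 2.13188 + 2.27246 + 1.61488 = 7.01923
Tail: a^4/(4!(1−ρ)) = 20.65639/(24·0.4670) = 1.84289
P₀ = 1/(7.01923 + 1.84289) = 1/8.86212 = 0.112840

Final: 0.112840


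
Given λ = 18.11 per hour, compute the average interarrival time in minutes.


Mean interarrival time = 1/λ = 1/18.11 hour = 0.05522 hour
In minutes: 0.05522 × 60 = 3.3131 min

Final: 3.3131 min


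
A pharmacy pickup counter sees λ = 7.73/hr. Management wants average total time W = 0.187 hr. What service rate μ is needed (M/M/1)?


W = 1/(μ−λ) ⇒ μ − λ = 1/W = 1/0.187 = 5.3476
μ = λ + 1/W = 7.73 + 5.3476 = 13.0776 per hr

Final: 13.0776 /hr


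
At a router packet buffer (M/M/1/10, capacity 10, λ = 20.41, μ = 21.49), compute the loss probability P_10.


ρ = λ/μ = 20.41/21.49 = 0.9497
P_K = (1−ρ)ρ^K/(1−ρ^(K+1)) = (0.05026·0.597126)/(1 − 0.567117)
= 0.030009/0.432883 = 0.069324

Final: 0.069324


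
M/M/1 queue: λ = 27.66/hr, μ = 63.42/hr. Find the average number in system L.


ρ = λ/μ = 27.66/63.42 = 0.4361
L = ρ/(1−ρ) = 0.4361/(1 − 0.4361) = 0.4361/0.5639 = 0.7735

Final: 0.7735


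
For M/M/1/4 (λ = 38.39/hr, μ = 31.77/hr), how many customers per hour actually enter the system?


ρ = 1.2084; P_K = (1−ρ)ρ^4/(1−ρ^5) = 0.281833
λ_eff = λ(1 − P_K) = 38.39·(1 − 0.281833) = 38.39·0.718167 = 27.5704 /hr

Final: 27.5704 /hr


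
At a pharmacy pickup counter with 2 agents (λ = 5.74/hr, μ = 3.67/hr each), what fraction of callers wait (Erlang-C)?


a = λ/μ = 1.5640; ρ = a/2 = 0.7820
P₀ = 0.122324 (from M/M/c formula)
C(c,a) = [a^c/(c!(1−ρ))]·P₀ = [2.44620/(2·0.2180)]·0.122324
= 5.61097·0.122324 = 0.686357

Final: 0.686357
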